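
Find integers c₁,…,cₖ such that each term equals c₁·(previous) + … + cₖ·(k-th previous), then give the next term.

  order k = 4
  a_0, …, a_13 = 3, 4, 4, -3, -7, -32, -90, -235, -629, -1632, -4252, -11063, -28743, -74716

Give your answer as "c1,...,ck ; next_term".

  a_4 = 2·-3 + 2·4 + 0·4 + -3·3 = -7
  a_5 = 2·-7 + 2·-3 + 0·4 + -3·4 = -32
  a_6 = 2·-32 + 2·-7 + 0·-3 + -3·4 = -90
  a_7 = 2·-90 + 2·-32 + 0·-7 + -3·-3 = -235
  a_8 = 2·-235 + 2·-90 + 0·-32 + -3·-7 = -629
  a_9 = 2·-629 + 2·-235 + 0·-90 + -3·-32 = -1632
  a_10 = 2·-1632 + 2·-629 + 0·-235 + -3·-90 = -4252
  a_11 = 2·-4252 + 2·-1632 + 0·-629 + -3·-235 = -11063
  a_12 = 2·-11063 + 2·-4252 + 0·-1632 + -3·-629 = -28743
  a_13 = 2·-28743 + 2·-11063 + 0·-4252 + -3·-1632 = -74716
  a_14 = 2·-74716 + 2·-28743 + 0·-11063 + -3·-4252 = -194162

2,2,0,-3 ; -194162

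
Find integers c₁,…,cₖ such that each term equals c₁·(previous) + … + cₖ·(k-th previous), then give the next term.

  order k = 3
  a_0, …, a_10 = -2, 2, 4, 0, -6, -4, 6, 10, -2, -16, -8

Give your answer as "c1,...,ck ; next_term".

  a_3 = 0·4 + -1·2 + -1·-2 = 0
  a_4 = 0·0 + -1·4 + -1·2 = -6
  a_5 = 0·-6 + -1·0 + -1·4 = -4
  a_6 = 0·-4 + -1·-6 + -1·0 = 6
  a_7 = 0·6 + -1·-4 + -1·-6 = 10
  a_8 = 0·10 + -1·6 + -1·-4 = -2
  a_9 = 0·-2 + -1·10 + -1·6 = -16
  a_10 = 0·-16 + -1·-2 + -1·10 = -8
  a_11 = 0·-8 + -1·-16 + -1·-2 = 18

0,-1,-1 ; 18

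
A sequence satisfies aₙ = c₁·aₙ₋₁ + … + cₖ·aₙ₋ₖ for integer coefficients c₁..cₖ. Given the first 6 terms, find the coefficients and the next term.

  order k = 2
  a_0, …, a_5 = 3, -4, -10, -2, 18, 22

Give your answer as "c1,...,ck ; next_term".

1,-2 ; -14

  a_2 = 1·-4 + -2·3 = -10
  a_3 = 1·-10 + -2·-4 = -2
  a_4 = 1·-2 + -2·-10 = 18
  a_5 = 1·18 + -2·-2 = 22
  a_6 = 1·22 + -2·18 = -14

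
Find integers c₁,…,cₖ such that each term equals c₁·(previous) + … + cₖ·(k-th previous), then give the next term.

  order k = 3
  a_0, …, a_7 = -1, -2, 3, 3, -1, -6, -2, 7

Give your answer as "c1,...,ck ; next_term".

  a_3 = 0·3 + -1·-2 + -1·-1 = 3
  a_4 = 0·3 + -1·3 + -1·-2 = -1
  a_5 = 0·-1 + -1·3 + -1·3 = -6
  a_6 = 0·-6 + -1·-1 + -1·3 = -2
  a_7 = 0·-2 + -1·-6 + -1·-1 = 7
  a_8 = 0·7 + -1·-2 + -1·-6 = 8

0,-1,-1 ; 8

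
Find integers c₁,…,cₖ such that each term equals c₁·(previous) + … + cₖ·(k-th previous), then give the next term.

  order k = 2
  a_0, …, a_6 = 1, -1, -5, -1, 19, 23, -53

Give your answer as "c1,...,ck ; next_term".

  a_2 = 1·-1 + -4·1 = -5
  a_3 = 1·-5 + -4·-1 = -1
  a_4 = 1·-1 + -4·-5 = 19
  a_5 = 1·19 + -4·-1 = 23
  a_6 = 1·23 + -4·19 = -53
  a_7 = 1·-53 + -4·23 = -145

1,-4 ; -145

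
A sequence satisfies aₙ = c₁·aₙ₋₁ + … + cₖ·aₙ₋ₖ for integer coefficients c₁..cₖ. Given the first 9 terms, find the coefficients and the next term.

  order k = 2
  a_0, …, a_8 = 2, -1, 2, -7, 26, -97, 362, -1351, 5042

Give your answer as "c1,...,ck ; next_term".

  a_2 = -4·-1 + -1·2 = 2
  a_3 = -4·2 + -1·-1 = -7
  a_4 = -4·-7 + -1·2 = 26
  a_5 = -4·26 + -1·-7 = -97
  a_6 = -4·-97 + -1·26 = 362
  a_7 = -4·362 + -1·-97 = -1351
  a_8 = -4·-1351 + -1·362 = 5042
  a_9 = -4·5042 + -1·-1351 = -18817

-4,-1 ; -18817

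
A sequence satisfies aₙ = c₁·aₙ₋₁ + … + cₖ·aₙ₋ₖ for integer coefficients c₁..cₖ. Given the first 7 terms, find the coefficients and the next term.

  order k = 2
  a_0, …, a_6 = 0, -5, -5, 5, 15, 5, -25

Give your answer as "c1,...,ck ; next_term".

1,-2 ; -35

  a_2 = 1·-5 + -2·0 = -5
  a_3 = 1·-5 + -2·-5 = 5
  a_4 = 1·5 + -2·-5 = 15
  a_5 = 1·15 + -2·5 = 5
  a_6 = 1·5 + -2·15 = -25
  a_7 = 1·-25 + -2·5 = -35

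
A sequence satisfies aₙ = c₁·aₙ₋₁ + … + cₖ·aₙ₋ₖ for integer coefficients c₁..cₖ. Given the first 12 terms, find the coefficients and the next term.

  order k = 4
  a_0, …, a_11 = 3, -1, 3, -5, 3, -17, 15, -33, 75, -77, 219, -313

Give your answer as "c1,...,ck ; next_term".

  a_4 = 0·-5 + 2·3 + -3·-1 + -2·3 = 3
  a_5 = 0·3 + 2·-5 + -3·3 + -2·-1 = -17
  a_6 = 0·-17 + 2·3 + -3·-5 + -2·3 = 15
  a_7 = 0·15 + 2·-17 + -3·3 + -2·-5 = -33
  a_8 = 0·-33 + 2·15 + -3·-17 + -2·3 = 75
  a_9 = 0·75 + 2·-33 + -3·15 + -2·-17 = -77
  a_10 = 0·-77 + 2·75 + -3·-33 + -2·15 = 219
  a_11 = 0·219 + 2·-77 + -3·75 + -2·-33 = -313
  a_12 = 0·-313 + 2·219 + -3·-77 + -2·75 = 519

0,2,-3,-2 ; 519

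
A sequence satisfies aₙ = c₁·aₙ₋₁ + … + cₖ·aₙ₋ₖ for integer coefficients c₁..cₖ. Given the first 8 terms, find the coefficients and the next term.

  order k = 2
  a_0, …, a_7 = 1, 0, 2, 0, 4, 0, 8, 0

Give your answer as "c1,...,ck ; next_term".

  a_2 = 0·0 + 2·1 = 2
  a_3 = 0·2 + 2·0 = 0
  a_4 = 0·0 + 2·2 = 4
  a_5 = 0·4 + 2·0 = 0
  a_6 = 0·0 + 2·4 = 8
  a_7 = 0·8 + 2·0 = 0
  a_8 = 0·0 + 2·8 = 16

0,2 ; 16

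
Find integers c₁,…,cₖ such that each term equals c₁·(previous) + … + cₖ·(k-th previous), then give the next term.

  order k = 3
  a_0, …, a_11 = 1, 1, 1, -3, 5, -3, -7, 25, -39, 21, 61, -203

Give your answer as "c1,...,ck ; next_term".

  a_3 = -2·1 + -2·1 + 1·1 = -3
  a_4 = -2·-3 + -2·1 + 1·1 = 5
  a_5 = -2·5 + -2·-3 + 1·1 = -3
  a_6 = -2·-3 + -2·5 + 1·-3 = -7
  a_7 = -2·-7 + -2·-3 + 1·5 = 25
  a_8 = -2·25 + -2·-7 + 1·-3 = -39
  a_9 = -2·-39 + -2·25 + 1·-7 = 21
  a_10 = -2·21 + -2·-39 + 1·25 = 61
  a_11 = -2·61 + -2·21 + 1·-39 = -203
  a_12 = -2·-203 + -2·61 + 1·21 = 305

-2,-2,1 ; 305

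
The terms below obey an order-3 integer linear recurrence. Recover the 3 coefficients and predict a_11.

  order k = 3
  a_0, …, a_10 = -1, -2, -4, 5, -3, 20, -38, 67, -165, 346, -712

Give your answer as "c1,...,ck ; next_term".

-1,1,-3 ; 1553

  a_3 = -1·-4 + 1·-2 + -3·-1 = 5
  a_4 = -1·5 + 1·-4 + -3·-2 = -3
  a_5 = -1·-3 + 1·5 + -3·-4 = 20
  a_6 = -1·20 + 1·-3 + -3·5 = -38
  a_7 = -1·-38 + 1·20 + -3·-3 = 67
  a_8 = -1·67 + 1·-38 + -3·20 = -165
  a_9 = -1·-165 + 1·67 + -3·-38 = 346
  a_10 = -1·346 + 1·-165 + -3·67 = -712
  a_11 = -1·-712 + 1·346 + -3·-165 = 1553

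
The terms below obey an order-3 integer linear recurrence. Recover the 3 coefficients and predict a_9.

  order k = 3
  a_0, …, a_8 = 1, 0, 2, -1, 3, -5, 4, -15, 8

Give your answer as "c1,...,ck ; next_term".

1,2,-3 ; -34

  a_3 = 1·2 + 2·0 + -3·1 = -1
  a_4 = 1·-1 + 2·2 + -3·0 = 3
  a_5 = 1·3 + 2·-1 + -3·2 = -5
  a_6 = 1·-5 + 2·3 + -3·-1 = 4
  a_7 = 1·4 + 2·-5 + -3·3 = -15
  a_8 = 1·-15 + 2·4 + -3·-5 = 8
  a_9 = 1·8 + 2·-15 + -3·4 = -34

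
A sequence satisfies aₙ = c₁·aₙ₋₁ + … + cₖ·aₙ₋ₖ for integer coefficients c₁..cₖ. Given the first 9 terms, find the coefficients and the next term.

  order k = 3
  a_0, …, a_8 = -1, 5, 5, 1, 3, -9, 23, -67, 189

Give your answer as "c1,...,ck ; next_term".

-2,2,-1 ; -535

  a_3 = -2·5 + 2·5 + -1·-1 = 1
  a_4 = -2·1 + 2·5 + -1·5 = 3
  a_5 = -2·3 + 2·1 + -1·5 = -9
  a_6 = -2·-9 + 2·3 + -1·1 = 23
  a_7 = -2·23 + 2·-9 + -1·3 = -67
  a_8 = -2·-67 + 2·23 + -1·-9 = 189
  a_9 = -2·189 + 2·-67 + -1·23 = -535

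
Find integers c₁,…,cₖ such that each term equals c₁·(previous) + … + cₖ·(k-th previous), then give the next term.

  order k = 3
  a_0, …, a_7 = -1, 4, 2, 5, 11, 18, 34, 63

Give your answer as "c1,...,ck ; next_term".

  a_3 = 1·2 + 1·4 + 1·-1 = 5
  a_4 = 1·5 + 1·2 + 1·4 = 11
  a_5 = 1·11 + 1·5 + 1·2 = 18
  a_6 = 1·18 + 1·11 + 1·5 = 34
  a_7 = 1·34 + 1·18 + 1·11 = 63
  a_8 = 1·63 + 1·34 + 1·18 = 115

1,1,1 ; 115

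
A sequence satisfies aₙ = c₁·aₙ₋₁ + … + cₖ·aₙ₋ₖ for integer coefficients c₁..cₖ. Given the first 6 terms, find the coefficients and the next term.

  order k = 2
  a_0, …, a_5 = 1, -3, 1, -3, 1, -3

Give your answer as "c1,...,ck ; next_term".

0,1 ; 1

  a_2 = 0·-3 + 1·1 = 1
  a_3 = 0·1 + 1·-3 = -3
  a_4 = 0·-3 + 1·1 = 1
  a_5 = 0·1 + 1·-3 = -3
  a_6 = 0·-3 + 1·1 = 1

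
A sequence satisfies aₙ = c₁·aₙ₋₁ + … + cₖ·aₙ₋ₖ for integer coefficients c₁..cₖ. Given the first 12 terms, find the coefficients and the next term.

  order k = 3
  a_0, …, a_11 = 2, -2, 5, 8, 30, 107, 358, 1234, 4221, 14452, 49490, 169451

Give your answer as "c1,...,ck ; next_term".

2,4,3 ; 580218

  a_3 = 2·5 + 4·-2 + 3·2 = 8
  a_4 = 2·8 + 4·5 + 3·-2 = 30
  a_5 = 2·30 + 4·8 + 3·5 = 107
  a_6 = 2·107 + 4·30 + 3·8 = 358
  a_7 = 2·358 + 4·107 + 3·30 = 1234
  a_8 = 2·1234 + 4·358 + 3·107 = 4221
  a_9 = 2·4221 + 4·1234 + 3·358 = 14452
  a_10 = 2·14452 + 4·4221 + 3·1234 = 49490
  a_11 = 2·49490 + 4·14452 + 3·4221 = 169451
  a_12 = 2·169451 + 4·49490 + 3·14452 = 580218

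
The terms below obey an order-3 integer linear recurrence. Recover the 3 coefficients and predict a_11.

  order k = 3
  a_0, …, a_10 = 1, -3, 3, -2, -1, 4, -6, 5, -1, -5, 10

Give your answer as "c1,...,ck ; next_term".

  a_3 = -1·3 + 0·-3 + 1·1 = -2
  a_4 = -1·-2 + 0·3 + 1·-3 = -1
  a_5 = -1·-1 + 0·-2 + 1·3 = 4
  a_6 = -1·4 + 0·-1 + 1·-2 = -6
  a_7 = -1·-6 + 0·4 + 1·-1 = 5
  a_8 = -1·5 + 0·-6 + 1·4 = -1
  a_9 = -1·-1 + 0·5 + 1·-6 = -5
  a_10 = -1·-5 + 0·-1 + 1·5 = 10
  a_11 = -1·10 + 0·-5 + 1·-1 = -11

-1,0,1 ; -11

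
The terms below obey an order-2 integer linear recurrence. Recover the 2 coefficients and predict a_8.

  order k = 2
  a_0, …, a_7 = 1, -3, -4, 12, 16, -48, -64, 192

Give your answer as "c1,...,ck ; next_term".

0,-4 ; 256

  a_2 = 0·-3 + -4·1 = -4
  a_3 = 0·-4 + -4·-3 = 12
  a_4 = 0·12 + -4·-4 = 16
  a_5 = 0·16 + -4·12 = -48
  a_6 = 0·-48 + -4·16 = -64
  a_7 = 0·-64 + -4·-48 = 192
  a_8 = 0·192 + -4·-64 = 256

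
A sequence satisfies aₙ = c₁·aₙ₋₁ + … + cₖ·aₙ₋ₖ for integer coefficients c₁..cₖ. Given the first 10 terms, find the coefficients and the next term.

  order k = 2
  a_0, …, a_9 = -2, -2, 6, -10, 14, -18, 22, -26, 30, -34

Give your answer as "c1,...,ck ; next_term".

  a_2 = -2·-2 + -1·-2 = 6
  a_3 = -2·6 + -1·-2 = -10
  a_4 = -2·-10 + -1·6 = 14
  a_5 = -2·14 + -1·-10 = -18
  a_6 = -2·-18 + -1·14 = 22
  a_7 = -2·22 + -1·-18 = -26
  a_8 = -2·-26 + -1·22 = 30
  a_9 = -2·30 + -1·-26 = -34
  a_10 = -2·-34 + -1·30 = 38

-2,-1 ; 38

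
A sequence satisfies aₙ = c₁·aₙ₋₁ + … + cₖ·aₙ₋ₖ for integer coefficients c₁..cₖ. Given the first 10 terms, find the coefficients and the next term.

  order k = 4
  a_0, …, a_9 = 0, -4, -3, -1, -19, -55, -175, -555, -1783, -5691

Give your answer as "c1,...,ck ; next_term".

  a_4 = 2·-1 + 3·-3 + 2·-4 + 2·0 = -19
  a_5 = 2·-19 + 3·-1 + 2·-3 + 2·-4 = -55
  a_6 = 2·-55 + 3·-19 + 2·-1 + 2·-3 = -175
  a_7 = 2·-175 + 3·-55 + 2·-19 + 2·-1 = -555
  a_8 = 2·-555 + 3·-175 + 2·-55 + 2·-19 = -1783
  a_9 = 2·-1783 + 3·-555 + 2·-175 + 2·-55 = -5691
  a_10 = 2·-5691 + 3·-1783 + 2·-555 + 2·-175 = -18191

2,3,2,2 ; -18191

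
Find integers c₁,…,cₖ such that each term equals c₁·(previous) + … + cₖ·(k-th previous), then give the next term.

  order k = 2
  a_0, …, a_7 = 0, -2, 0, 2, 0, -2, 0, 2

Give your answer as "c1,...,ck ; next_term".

0,-1 ; 0

  a_2 = 0·-2 + -1·0 = 0
  a_3 = 0·0 + -1·-2 = 2
  a_4 = 0·2 + -1·0 = 0
  a_5 = 0·0 + -1·2 = -2
  a_6 = 0·-2 + -1·0 = 0
  a_7 = 0·0 + -1·-2 = 2
  a_8 = 0·2 + -1·0 = 0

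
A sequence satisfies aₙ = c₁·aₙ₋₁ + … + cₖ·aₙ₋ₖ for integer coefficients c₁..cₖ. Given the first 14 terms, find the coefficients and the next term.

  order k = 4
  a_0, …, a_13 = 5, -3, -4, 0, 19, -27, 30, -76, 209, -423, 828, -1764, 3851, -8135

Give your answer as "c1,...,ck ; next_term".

-1,1,-1,4 ; 17062

  a_4 = -1·0 + 1·-4 + -1·-3 + 4·5 = 19
  a_5 = -1·19 + 1·0 + -1·-4 + 4·-3 = -27
  a_6 = -1·-27 + 1·19 + -1·0 + 4·-4 = 30
  a_7 = -1·30 + 1·-27 + -1·19 + 4·0 = -76
  a_8 = -1·-76 + 1·30 + -1·-27 + 4·19 = 209
  a_9 = -1·209 + 1·-76 + -1·30 + 4·-27 = -423
  a_10 = -1·-423 + 1·209 + -1·-76 + 4·30 = 828
  a_11 = -1·828 + 1·-423 + -1·209 + 4·-76 = -1764
  a_12 = -1·-1764 + 1·828 + -1·-423 + 4·209 = 3851
  a_13 = -1·3851 + 1·-1764 + -1·828 + 4·-423 = -8135
  a_14 = -1·-8135 + 1·3851 + -1·-1764 + 4·828 = 17062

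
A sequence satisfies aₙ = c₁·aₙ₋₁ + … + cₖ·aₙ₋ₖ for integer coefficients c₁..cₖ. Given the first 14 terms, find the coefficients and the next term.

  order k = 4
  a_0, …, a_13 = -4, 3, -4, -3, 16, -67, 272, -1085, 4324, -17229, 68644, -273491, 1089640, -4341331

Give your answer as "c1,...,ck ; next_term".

  a_4 = -4·-3 + 0·-4 + 0·3 + -1·-4 = 16
  a_5 = -4·16 + 0·-3 + 0·-4 + -1·3 = -67
  a_6 = -4·-67 + 0·16 + 0·-3 + -1·-4 = 272
  a_7 = -4·272 + 0·-67 + 0·16 + -1·-3 = -1085
  a_8 = -4·-1085 + 0·272 + 0·-67 + -1·16 = 4324
  a_9 = -4·4324 + 0·-1085 + 0·272 + -1·-67 = -17229
  a_10 = -4·-17229 + 0·4324 + 0·-1085 + -1·272 = 68644
  a_11 = -4·68644 + 0·-17229 + 0·4324 + -1·-1085 = -273491
  a_12 = -4·-273491 + 0·68644 + 0·-17229 + -1·4324 = 1089640
  a_13 = -4·1089640 + 0·-273491 + 0·68644 + -1·-17229 = -4341331
  a_14 = -4·-4341331 + 0·1089640 + 0·-273491 + -1·68644 = 17296680

-4,0,0,-1 ; 17296680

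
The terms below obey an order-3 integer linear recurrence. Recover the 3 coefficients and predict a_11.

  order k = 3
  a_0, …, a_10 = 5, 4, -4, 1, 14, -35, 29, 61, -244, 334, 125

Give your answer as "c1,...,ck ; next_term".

-2,-3,1 ; -1496

  a_3 = -2·-4 + -3·4 + 1·5 = 1
  a_4 = -2·1 + -3·-4 + 1·4 = 14
  a_5 = -2·14 + -3·1 + 1·-4 = -35
  a_6 = -2·-35 + -3·14 + 1·1 = 29
  a_7 = -2·29 + -3·-35 + 1·14 = 61
  a_8 = -2·61 + -3·29 + 1·-35 = -244
  a_9 = -2·-244 + -3·61 + 1·29 = 334
  a_10 = -2·334 + -3·-244 + 1·61 = 125
  a_11 = -2·125 + -3·334 + 1·-244 = -1496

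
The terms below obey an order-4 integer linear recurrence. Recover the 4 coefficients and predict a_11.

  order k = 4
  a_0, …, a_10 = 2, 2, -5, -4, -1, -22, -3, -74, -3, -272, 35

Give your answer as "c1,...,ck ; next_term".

-1,3,3,2 ; -1008

  a_4 = -1·-4 + 3·-5 + 3·2 + 2·2 = -1
  a_5 = -1·-1 + 3·-4 + 3·-5 + 2·2 = -22
  a_6 = -1·-22 + 3·-1 + 3·-4 + 2·-5 = -3
  a_7 = -1·-3 + 3·-22 + 3·-1 + 2·-4 = -74
  a_8 = -1·-74 + 3·-3 + 3·-22 + 2·-1 = -3
  a_9 = -1·-3 + 3·-74 + 3·-3 + 2·-22 = -272
  a_10 = -1·-272 + 3·-3 + 3·-74 + 2·-3 = 35
  a_11 = -1·35 + 3·-272 + 3·-3 + 2·-74 = -1008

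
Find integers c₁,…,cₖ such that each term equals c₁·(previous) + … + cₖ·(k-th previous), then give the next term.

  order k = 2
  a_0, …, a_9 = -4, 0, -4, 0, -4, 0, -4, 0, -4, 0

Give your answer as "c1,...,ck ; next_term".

0,1 ; -4

  a_2 = 0·0 + 1·-4 = -4
  a_3 = 0·-4 + 1·0 = 0
  a_4 = 0·0 + 1·-4 = -4
  a_5 = 0·-4 + 1·0 = 0
  a_6 = 0·0 + 1·-4 = -4
  a_7 = 0·-4 + 1·0 = 0
  a_8 = 0·0 + 1·-4 = -4
  a_9 = 0·-4 + 1·0 = 0
  a_10 = 0·0 + 1·-4 = -4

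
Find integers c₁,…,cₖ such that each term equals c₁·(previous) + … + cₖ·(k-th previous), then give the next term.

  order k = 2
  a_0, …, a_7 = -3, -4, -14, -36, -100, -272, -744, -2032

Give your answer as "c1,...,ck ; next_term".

2,2 ; -5552

  a_2 = 2·-4 + 2·-3 = -14
  a_3 = 2·-14 + 2·-4 = -36
  a_4 = 2·-36 + 2·-14 = -100
  a_5 = 2·-100 + 2·-36 = -272
  a_6 = 2·-272 + 2·-100 = -744
  a_7 = 2·-744 + 2·-272 = -2032
  a_8 = 2·-2032 + 2·-744 = -5552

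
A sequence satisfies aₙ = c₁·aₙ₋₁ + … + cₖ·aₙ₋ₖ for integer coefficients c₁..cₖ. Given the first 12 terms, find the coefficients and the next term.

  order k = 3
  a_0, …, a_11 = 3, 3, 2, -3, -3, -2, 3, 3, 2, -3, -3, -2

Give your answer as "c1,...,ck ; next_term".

0,0,-1 ; 3

  a_3 = 0·2 + 0·3 + -1·3 = -3
  a_4 = 0·-3 + 0·2 + -1·3 = -3
  a_5 = 0·-3 + 0·-3 + -1·2 = -2
  a_6 = 0·-2 + 0·-3 + -1·-3 = 3
  a_7 = 0·3 + 0·-2 + -1·-3 = 3
  a_8 = 0·3 + 0·3 + -1·-2 = 2
  a_9 = 0·2 + 0·3 + -1·3 = -3
  a_10 = 0·-3 + 0·2 + -1·3 = -3
  a_11 = 0·-3 + 0·-3 + -1·2 = -2
  a_12 = 0·-2 + 0·-3 + -1·-3 = 3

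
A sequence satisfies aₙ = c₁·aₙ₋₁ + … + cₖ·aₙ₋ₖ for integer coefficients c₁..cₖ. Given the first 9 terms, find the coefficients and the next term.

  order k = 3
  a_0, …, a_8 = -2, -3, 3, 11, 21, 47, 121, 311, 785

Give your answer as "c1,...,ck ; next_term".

  a_3 = 3·3 + -2·-3 + 2·-2 = 11
  a_4 = 3·11 + -2·3 + 2·-3 = 21
  a_5 = 3·21 + -2·11 + 2·3 = 47
  a_6 = 3·47 + -2·21 + 2·11 = 121
  a_7 = 3·121 + -2·47 + 2·21 = 311
  a_8 = 3·311 + -2·121 + 2·47 = 785
  a_9 = 3·785 + -2·311 + 2·121 = 1975

3,-2,2 ; 1975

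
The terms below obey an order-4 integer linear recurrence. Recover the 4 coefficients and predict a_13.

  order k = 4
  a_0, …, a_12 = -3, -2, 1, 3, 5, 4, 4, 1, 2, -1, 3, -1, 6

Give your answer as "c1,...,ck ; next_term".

1,1,-2,1 ; -2

  a_4 = 1·3 + 1·1 + -2·-2 + 1·-3 = 5
  a_5 = 1·5 + 1·3 + -2·1 + 1·-2 = 4
  a_6 = 1·4 + 1·5 + -2·3 + 1·1 = 4
  a_7 = 1·4 + 1·4 + -2·5 + 1·3 = 1
  a_8 = 1·1 + 1·4 + -2·4 + 1·5 = 2
  a_9 = 1·2 + 1·1 + -2·4 + 1·4 = -1
  a_10 = 1·-1 + 1·2 + -2·1 + 1·4 = 3
  a_11 = 1·3 + 1·-1 + -2·2 + 1·1 = -1
  a_12 = 1·-1 + 1·3 + -2·-1 + 1·2 = 6
  a_13 = 1·6 + 1·-1 + -2·3 + 1·-1 = -2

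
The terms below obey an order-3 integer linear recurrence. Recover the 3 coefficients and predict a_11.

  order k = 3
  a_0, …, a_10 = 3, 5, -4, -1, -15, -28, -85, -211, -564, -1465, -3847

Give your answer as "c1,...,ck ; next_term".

  a_3 = 2·-4 + 2·5 + -1·3 = -1
  a_4 = 2·-1 + 2·-4 + -1·5 = -15
  a_5 = 2·-15 + 2·-1 + -1·-4 = -28
  a_6 = 2·-28 + 2·-15 + -1·-1 = -85
  a_7 = 2·-85 + 2·-28 + -1·-15 = -211
  a_8 = 2·-211 + 2·-85 + -1·-28 = -564
  a_9 = 2·-564 + 2·-211 + -1·-85 = -1465
  a_10 = 2·-1465 + 2·-564 + -1·-211 = -3847
  a_11 = 2·-3847 + 2·-1465 + -1·-564 = -10060

2,2,-1 ; -10060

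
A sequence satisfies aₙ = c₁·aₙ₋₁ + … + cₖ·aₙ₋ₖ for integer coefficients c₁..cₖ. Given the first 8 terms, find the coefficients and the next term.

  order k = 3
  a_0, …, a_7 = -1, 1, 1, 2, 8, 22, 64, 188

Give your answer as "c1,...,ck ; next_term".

2,2,2 ; 548

  a_3 = 2·1 + 2·1 + 2·-1 = 2
  a_4 = 2·2 + 2·1 + 2·1 = 8
  a_5 = 2·8 + 2·2 + 2·1 = 22
  a_6 = 2·22 + 2·8 + 2·2 = 64
  a_7 = 2·64 + 2·22 + 2·8 = 188
  a_8 = 2·188 + 2·64 + 2·22 = 548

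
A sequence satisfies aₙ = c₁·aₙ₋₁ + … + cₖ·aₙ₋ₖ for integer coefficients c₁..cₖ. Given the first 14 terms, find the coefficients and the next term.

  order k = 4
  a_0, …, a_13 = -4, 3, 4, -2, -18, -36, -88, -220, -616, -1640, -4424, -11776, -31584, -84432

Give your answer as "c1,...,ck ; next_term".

  a_4 = 2·-2 + 2·4 + -2·3 + 4·-4 = -18
  a_5 = 2·-18 + 2·-2 + -2·4 + 4·3 = -36
  a_6 = 2·-36 + 2·-18 + -2·-2 + 4·4 = -88
  a_7 = 2·-88 + 2·-36 + -2·-18 + 4·-2 = -220
  a_8 = 2·-220 + 2·-88 + -2·-36 + 4·-18 = -616
  a_9 = 2·-616 + 2·-220 + -2·-88 + 4·-36 = -1640
  a_10 = 2·-1640 + 2·-616 + -2·-220 + 4·-88 = -4424
  a_11 = 2·-4424 + 2·-1640 + -2·-616 + 4·-220 = -11776
  a_12 = 2·-11776 + 2·-4424 + -2·-1640 + 4·-616 = -31584
  a_13 = 2·-31584 + 2·-11776 + -2·-4424 + 4·-1640 = -84432
  a_14 = 2·-84432 + 2·-31584 + -2·-11776 + 4·-4424 = -226176

2,2,-2,4 ; -226176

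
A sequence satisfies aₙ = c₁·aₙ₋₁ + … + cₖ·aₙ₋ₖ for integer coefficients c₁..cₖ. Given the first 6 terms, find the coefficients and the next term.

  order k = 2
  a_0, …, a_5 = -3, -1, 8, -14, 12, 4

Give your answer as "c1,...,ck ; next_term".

  a_2 = -2·-1 + -2·-3 = 8
  a_3 = -2·8 + -2·-1 = -14
  a_4 = -2·-14 + -2·8 = 12
  a_5 = -2·12 + -2·-14 = 4
  a_6 = -2·4 + -2·12 = -32

-2,-2 ; -32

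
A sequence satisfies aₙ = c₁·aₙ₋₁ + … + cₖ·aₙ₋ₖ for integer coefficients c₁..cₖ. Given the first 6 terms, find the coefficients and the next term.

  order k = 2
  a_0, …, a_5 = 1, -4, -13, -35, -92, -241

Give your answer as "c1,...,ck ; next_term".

3,-1 ; -631

  a_2 = 3·-4 + -1·1 = -13
  a_3 = 3·-13 + -1·-4 = -35
  a_4 = 3·-35 + -1·-13 = -92
  a_5 = 3·-92 + -1·-35 = -241
  a_6 = 3·-241 + -1·-92 = -631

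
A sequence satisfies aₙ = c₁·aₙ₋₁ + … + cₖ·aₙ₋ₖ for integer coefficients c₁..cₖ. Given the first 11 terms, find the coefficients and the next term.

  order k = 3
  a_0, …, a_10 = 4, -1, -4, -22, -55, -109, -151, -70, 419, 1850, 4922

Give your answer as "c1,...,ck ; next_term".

3,-2,-3 ; 9809

  a_3 = 3·-4 + -2·-1 + -3·4 = -22
  a_4 = 3·-22 + -2·-4 + -3·-1 = -55
  a_5 = 3·-55 + -2·-22 + -3·-4 = -109
  a_6 = 3·-109 + -2·-55 + -3·-22 = -151
  a_7 = 3·-151 + -2·-109 + -3·-55 = -70
  a_8 = 3·-70 + -2·-151 + -3·-109 = 419
  a_9 = 3·419 + -2·-70 + -3·-151 = 1850
  a_10 = 3·1850 + -2·419 + -3·-70 = 4922
  a_11 = 3·4922 + -2·1850 + -3·419 = 9809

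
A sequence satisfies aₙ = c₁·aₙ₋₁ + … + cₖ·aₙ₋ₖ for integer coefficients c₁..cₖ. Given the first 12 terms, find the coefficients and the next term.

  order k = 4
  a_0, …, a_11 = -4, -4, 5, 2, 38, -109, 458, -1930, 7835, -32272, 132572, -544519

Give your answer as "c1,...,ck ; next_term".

  a_4 = -3·2 + 4·5 + -3·-4 + -3·-4 = 38
  a_5 = -3·38 + 4·2 + -3·5 + -3·-4 = -109
  a_6 = -3·-109 + 4·38 + -3·2 + -3·5 = 458
  a_7 = -3·458 + 4·-109 + -3·38 + -3·2 = -1930
  a_8 = -3·-1930 + 4·458 + -3·-109 + -3·38 = 7835
  a_9 = -3·7835 + 4·-1930 + -3·458 + -3·-109 = -32272
  a_10 = -3·-32272 + 4·7835 + -3·-1930 + -3·458 = 132572
  a_11 = -3·132572 + 4·-32272 + -3·7835 + -3·-1930 = -544519
  a_12 = -3·-544519 + 4·132572 + -3·-32272 + -3·7835 = 2237156

-3,4,-3,-3 ; 2237156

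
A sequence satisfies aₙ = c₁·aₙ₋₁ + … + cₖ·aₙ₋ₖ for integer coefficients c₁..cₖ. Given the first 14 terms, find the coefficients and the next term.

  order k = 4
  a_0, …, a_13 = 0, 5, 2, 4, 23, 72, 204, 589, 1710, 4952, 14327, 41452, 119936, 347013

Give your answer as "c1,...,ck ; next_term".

4,-4,3,-2 ; 1004010

  a_4 = 4·4 + -4·2 + 3·5 + -2·0 = 23
  a_5 = 4·23 + -4·4 + 3·2 + -2·5 = 72
  a_6 = 4·72 + -4·23 + 3·4 + -2·2 = 204
  a_7 = 4·204 + -4·72 + 3·23 + -2·4 = 589
  a_8 = 4·589 + -4·204 + 3·72 + -2·23 = 1710
  a_9 = 4·1710 + -4·589 + 3·204 + -2·72 = 4952
  a_10 = 4·4952 + -4·1710 + 3·589 + -2·204 = 14327
  a_11 = 4·14327 + -4·4952 + 3·1710 + -2·589 = 41452
  a_12 = 4·41452 + -4·14327 + 3·4952 + -2·1710 = 119936
  a_13 = 4·119936 + -4·41452 + 3·14327 + -2·4952 = 347013
  a_14 = 4·347013 + -4·119936 + 3·41452 + -2·14327 = 1004010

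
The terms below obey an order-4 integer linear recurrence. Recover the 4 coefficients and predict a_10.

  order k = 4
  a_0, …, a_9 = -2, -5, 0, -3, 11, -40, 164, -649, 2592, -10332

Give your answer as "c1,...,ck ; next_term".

  a_4 = -3·-3 + 4·0 + 0·-5 + -1·-2 = 11
  a_5 = -3·11 + 4·-3 + 0·0 + -1·-5 = -40
  a_6 = -3·-40 + 4·11 + 0·-3 + -1·0 = 164
  a_7 = -3·164 + 4·-40 + 0·11 + -1·-3 = -649
  a_8 = -3·-649 + 4·164 + 0·-40 + -1·11 = 2592
  a_9 = -3·2592 + 4·-649 + 0·164 + -1·-40 = -10332
  a_10 = -3·-10332 + 4·2592 + 0·-649 + -1·164 = 41200

-3,4,0,-1 ; 41200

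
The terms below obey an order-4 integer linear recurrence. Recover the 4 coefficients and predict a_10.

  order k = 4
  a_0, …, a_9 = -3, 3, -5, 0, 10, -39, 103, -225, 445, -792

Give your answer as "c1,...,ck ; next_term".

  a_4 = -2·0 + 1·-5 + 2·3 + -3·-3 = 10
  a_5 = -2·10 + 1·0 + 2·-5 + -3·3 = -39
  a_6 = -2·-39 + 1·10 + 2·0 + -3·-5 = 103
  a_7 = -2·103 + 1·-39 + 2·10 + -3·0 = -225
  a_8 = -2·-225 + 1·103 + 2·-39 + -3·10 = 445
  a_9 = -2·445 + 1·-225 + 2·103 + -3·-39 = -792
  a_10 = -2·-792 + 1·445 + 2·-225 + -3·103 = 1270

-2,1,2,-3 ; 1270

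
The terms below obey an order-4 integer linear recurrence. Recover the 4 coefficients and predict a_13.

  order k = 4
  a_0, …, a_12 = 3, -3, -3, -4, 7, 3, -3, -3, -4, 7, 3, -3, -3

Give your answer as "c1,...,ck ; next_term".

-1,-1,-1,-1 ; -4

  a_4 = -1·-4 + -1·-3 + -1·-3 + -1·3 = 7
  a_5 = -1·7 + -1·-4 + -1·-3 + -1·-3 = 3
  a_6 = -1·3 + -1·7 + -1·-4 + -1·-3 = -3
  a_7 = -1·-3 + -1·3 + -1·7 + -1·-4 = -3
  a_8 = -1·-3 + -1·-3 + -1·3 + -1·7 = -4
  a_9 = -1·-4 + -1·-3 + -1·-3 + -1·3 = 7
  a_10 = -1·7 + -1·-4 + -1·-3 + -1·-3 = 3
  a_11 = -1·3 + -1·7 + -1·-4 + -1·-3 = -3
  a_12 = -1·-3 + -1·3 + -1·7 + -1·-4 = -3
  a_13 = -1·-3 + -1·-3 + -1·3 + -1·7 = -4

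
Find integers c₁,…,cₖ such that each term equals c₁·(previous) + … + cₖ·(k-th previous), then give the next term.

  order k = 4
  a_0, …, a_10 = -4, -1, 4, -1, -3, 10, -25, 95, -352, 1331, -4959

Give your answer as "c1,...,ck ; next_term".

-3,3,2,4 ; 18546

  a_4 = -3·-1 + 3·4 + 2·-1 + 4·-4 = -3
  a_5 = -3·-3 + 3·-1 + 2·4 + 4·-1 = 10
  a_6 = -3·10 + 3·-3 + 2·-1 + 4·4 = -25
  a_7 = -3·-25 + 3·10 + 2·-3 + 4·-1 = 95
  a_8 = -3·95 + 3·-25 + 2·10 + 4·-3 = -352
  a_9 = -3·-352 + 3·95 + 2·-25 + 4·10 = 1331
  a_10 = -3·1331 + 3·-352 + 2·95 + 4·-25 = -4959
  a_11 = -3·-4959 + 3·1331 + 2·-352 + 4·95 = 18546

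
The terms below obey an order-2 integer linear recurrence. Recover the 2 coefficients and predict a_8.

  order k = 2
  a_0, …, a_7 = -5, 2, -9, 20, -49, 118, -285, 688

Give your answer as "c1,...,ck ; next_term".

-2,1 ; -1661

  a_2 = -2·2 + 1·-5 = -9
  a_3 = -2·-9 + 1·2 = 20
  a_4 = -2·20 + 1·-9 = -49
  a_5 = -2·-49 + 1·20 = 118
  a_6 = -2·118 + 1·-49 = -285
  a_7 = -2·-285 + 1·118 = 688
  a_8 = -2·688 + 1·-285 = -1661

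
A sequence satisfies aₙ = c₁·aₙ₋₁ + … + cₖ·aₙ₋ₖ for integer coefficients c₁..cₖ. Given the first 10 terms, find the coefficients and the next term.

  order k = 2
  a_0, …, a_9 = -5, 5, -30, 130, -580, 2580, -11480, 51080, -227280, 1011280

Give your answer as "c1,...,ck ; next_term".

  a_2 = -4·5 + 2·-5 = -30
  a_3 = -4·-30 + 2·5 = 130
  a_4 = -4·130 + 2·-30 = -580
  a_5 = -4·-580 + 2·130 = 2580
  a_6 = -4·2580 + 2·-580 = -11480
  a_7 = -4·-11480 + 2·2580 = 51080
  a_8 = -4·51080 + 2·-11480 = -227280
  a_9 = -4·-227280 + 2·51080 = 1011280
  a_10 = -4·1011280 + 2·-227280 = -4499680

-4,2 ; -4499680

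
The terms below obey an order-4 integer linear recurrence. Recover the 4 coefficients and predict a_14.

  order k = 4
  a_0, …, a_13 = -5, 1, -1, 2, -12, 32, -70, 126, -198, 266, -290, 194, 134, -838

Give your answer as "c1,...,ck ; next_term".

  a_4 = -3·2 + -2·-1 + 2·1 + 2·-5 = -12
  a_5 = -3·-12 + -2·2 + 2·-1 + 2·1 = 32
  a_6 = -3·32 + -2·-12 + 2·2 + 2·-1 = -70
  a_7 = -3·-70 + -2·32 + 2·-12 + 2·2 = 126
  a_8 = -3·126 + -2·-70 + 2·32 + 2·-12 = -198
  a_9 = -3·-198 + -2·126 + 2·-70 + 2·32 = 266
  a_10 = -3·266 + -2·-198 + 2·126 + 2·-70 = -290
  a_11 = -3·-290 + -2·266 + 2·-198 + 2·126 = 194
  a_12 = -3·194 + -2·-290 + 2·266 + 2·-198 = 134
  a_13 = -3·134 + -2·194 + 2·-290 + 2·266 = -838
  a_14 = -3·-838 + -2·134 + 2·194 + 2·-290 = 2054

-3,-2,2,2 ; 2054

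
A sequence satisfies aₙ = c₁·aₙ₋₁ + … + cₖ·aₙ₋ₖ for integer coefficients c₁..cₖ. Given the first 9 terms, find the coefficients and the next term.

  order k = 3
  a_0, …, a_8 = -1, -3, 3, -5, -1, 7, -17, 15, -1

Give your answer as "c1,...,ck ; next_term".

  a_3 = -1·3 + 0·-3 + 2·-1 = -5
  a_4 = -1·-5 + 0·3 + 2·-3 = -1
  a_5 = -1·-1 + 0·-5 + 2·3 = 7
  a_6 = -1·7 + 0·-1 + 2·-5 = -17
  a_7 = -1·-17 + 0·7 + 2·-1 = 15
  a_8 = -1·15 + 0·-17 + 2·7 = -1
  a_9 = -1·-1 + 0·15 + 2·-17 = -33

-1,0,2 ; -33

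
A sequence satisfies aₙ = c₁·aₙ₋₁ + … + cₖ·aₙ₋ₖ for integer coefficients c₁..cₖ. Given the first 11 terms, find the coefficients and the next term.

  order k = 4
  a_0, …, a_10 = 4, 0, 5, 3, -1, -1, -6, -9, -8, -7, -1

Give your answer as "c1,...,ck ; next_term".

1,0,0,-1 ; 8

  a_4 = 1·3 + 0·5 + 0·0 + -1·4 = -1
  a_5 = 1·-1 + 0·3 + 0·5 + -1·0 = -1
  a_6 = 1·-1 + 0·-1 + 0·3 + -1·5 = -6
  a_7 = 1·-6 + 0·-1 + 0·-1 + -1·3 = -9
  a_8 = 1·-9 + 0·-6 + 0·-1 + -1·-1 = -8
  a_9 = 1·-8 + 0·-9 + 0·-6 + -1·-1 = -7
  a_10 = 1·-7 + 0·-8 + 0·-9 + -1·-6 = -1
  a_11 = 1·-1 + 0·-7 + 0·-8 + -1·-9 = 8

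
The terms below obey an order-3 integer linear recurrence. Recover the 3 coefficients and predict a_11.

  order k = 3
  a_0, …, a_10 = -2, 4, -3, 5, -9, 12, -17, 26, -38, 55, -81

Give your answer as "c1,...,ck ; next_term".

  a_3 = -1·-3 + 0·4 + -1·-2 = 5
  a_4 = -1·5 + 0·-3 + -1·4 = -9
  a_5 = -1·-9 + 0·5 + -1·-3 = 12
  a_6 = -1·12 + 0·-9 + -1·5 = -17
  a_7 = -1·-17 + 0·12 + -1·-9 = 26
  a_8 = -1·26 + 0·-17 + -1·12 = -38
  a_9 = -1·-38 + 0·26 + -1·-17 = 55
  a_10 = -1·55 + 0·-38 + -1·26 = -81
  a_11 = -1·-81 + 0·55 + -1·-38 = 119

-1,0,-1 ; 119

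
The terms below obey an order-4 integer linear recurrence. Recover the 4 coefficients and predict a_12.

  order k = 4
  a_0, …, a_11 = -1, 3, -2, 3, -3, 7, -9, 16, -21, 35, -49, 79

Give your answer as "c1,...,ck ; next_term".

  a_4 = -1·3 + 1·-2 + 1·3 + 1·-1 = -3
  a_5 = -1·-3 + 1·3 + 1·-2 + 1·3 = 7
  a_6 = -1·7 + 1·-3 + 1·3 + 1·-2 = -9
  a_7 = -1·-9 + 1·7 + 1·-3 + 1·3 = 16
  a_8 = -1·16 + 1·-9 + 1·7 + 1·-3 = -21
  a_9 = -1·-21 + 1·16 + 1·-9 + 1·7 = 35
  a_10 = -1·35 + 1·-21 + 1·16 + 1·-9 = -49
  a_11 = -1·-49 + 1·35 + 1·-21 + 1·16 = 79
  a_12 = -1·79 + 1·-49 + 1·35 + 1·-21 = -114

-1,1,1,1 ; -114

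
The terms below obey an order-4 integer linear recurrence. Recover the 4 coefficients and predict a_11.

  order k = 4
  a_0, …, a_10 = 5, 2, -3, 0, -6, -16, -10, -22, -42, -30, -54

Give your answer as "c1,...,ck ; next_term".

1,0,2,-2 ; -94

  a_4 = 1·0 + 0·-3 + 2·2 + -2·5 = -6
  a_5 = 1·-6 + 0·0 + 2·-3 + -2·2 = -16
  a_6 = 1·-16 + 0·-6 + 2·0 + -2·-3 = -10
  a_7 = 1·-10 + 0·-16 + 2·-6 + -2·0 = -22
  a_8 = 1·-22 + 0·-10 + 2·-16 + -2·-6 = -42
  a_9 = 1·-42 + 0·-22 + 2·-10 + -2·-16 = -30
  a_10 = 1·-30 + 0·-42 + 2·-22 + -2·-10 = -54
  a_11 = 1·-54 + 0·-30 + 2·-42 + -2·-22 = -94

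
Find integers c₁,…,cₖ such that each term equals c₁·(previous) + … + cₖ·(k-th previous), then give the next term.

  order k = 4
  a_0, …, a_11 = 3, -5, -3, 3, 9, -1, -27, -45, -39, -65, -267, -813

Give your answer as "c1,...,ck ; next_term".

  a_4 = 3·3 + -3·-3 + 3·-5 + 2·3 = 9
  a_5 = 3·9 + -3·3 + 3·-3 + 2·-5 = -1
  a_6 = 3·-1 + -3·9 + 3·3 + 2·-3 = -27
  a_7 = 3·-27 + -3·-1 + 3·9 + 2·3 = -45
  a_8 = 3·-45 + -3·-27 + 3·-1 + 2·9 = -39
  a_9 = 3·-39 + -3·-45 + 3·-27 + 2·-1 = -65
  a_10 = 3·-65 + -3·-39 + 3·-45 + 2·-27 = -267
  a_11 = 3·-267 + -3·-65 + 3·-39 + 2·-45 = -813
  a_12 = 3·-813 + -3·-267 + 3·-65 + 2·-39 = -1911

3,-3,3,2 ; -1911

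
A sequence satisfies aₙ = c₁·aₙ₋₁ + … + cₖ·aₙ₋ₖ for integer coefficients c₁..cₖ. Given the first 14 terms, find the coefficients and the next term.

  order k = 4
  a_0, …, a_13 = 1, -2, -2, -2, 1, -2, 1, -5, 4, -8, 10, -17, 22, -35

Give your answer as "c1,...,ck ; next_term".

0,1,-1,1 ; 49

  a_4 = 0·-2 + 1·-2 + -1·-2 + 1·1 = 1
  a_5 = 0·1 + 1·-2 + -1·-2 + 1·-2 = -2
  a_6 = 0·-2 + 1·1 + -1·-2 + 1·-2 = 1
  a_7 = 0·1 + 1·-2 + -1·1 + 1·-2 = -5
  a_8 = 0·-5 + 1·1 + -1·-2 + 1·1 = 4
  a_9 = 0·4 + 1·-5 + -1·1 + 1·-2 = -8
  a_10 = 0·-8 + 1·4 + -1·-5 + 1·1 = 10
  a_11 = 0·10 + 1·-8 + -1·4 + 1·-5 = -17
  a_12 = 0·-17 + 1·10 + -1·-8 + 1·4 = 22
  a_13 = 0·22 + 1·-17 + -1·10 + 1·-8 = -35
  a_14 = 0·-35 + 1·22 + -1·-17 + 1·10 = 49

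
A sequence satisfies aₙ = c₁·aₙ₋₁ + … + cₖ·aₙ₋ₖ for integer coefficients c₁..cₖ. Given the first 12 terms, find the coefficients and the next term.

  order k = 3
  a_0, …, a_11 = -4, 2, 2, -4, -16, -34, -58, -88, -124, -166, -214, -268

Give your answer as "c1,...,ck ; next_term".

3,-3,1 ; -328

  a_3 = 3·2 + -3·2 + 1·-4 = -4
  a_4 = 3·-4 + -3·2 + 1·2 = -16
  a_5 = 3·-16 + -3·-4 + 1·2 = -34
  a_6 = 3·-34 + -3·-16 + 1·-4 = -58
  a_7 = 3·-58 + -3·-34 + 1·-16 = -88
  a_8 = 3·-88 + -3·-58 + 1·-34 = -124
  a_9 = 3·-124 + -3·-88 + 1·-58 = -166
  a_10 = 3·-166 + -3·-124 + 1·-88 = -214
  a_11 = 3·-214 + -3·-166 + 1·-124 = -268
  a_12 = 3·-268 + -3·-214 + 1·-166 = -328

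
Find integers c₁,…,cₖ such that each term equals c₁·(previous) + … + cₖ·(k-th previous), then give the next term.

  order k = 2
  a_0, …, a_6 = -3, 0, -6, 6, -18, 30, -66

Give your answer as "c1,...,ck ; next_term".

-1,2 ; 126

  a_2 = -1·0 + 2·-3 = -6
  a_3 = -1·-6 + 2·0 = 6
  a_4 = -1·6 + 2·-6 = -18
  a_5 = -1·-18 + 2·6 = 30
  a_6 = -1·30 + 2·-18 = -66
  a_7 = -1·-66 + 2·30 = 126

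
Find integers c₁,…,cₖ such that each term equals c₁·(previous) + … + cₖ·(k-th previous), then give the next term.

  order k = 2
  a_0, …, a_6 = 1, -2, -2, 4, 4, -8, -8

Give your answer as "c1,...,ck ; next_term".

  a_2 = 0·-2 + -2·1 = -2
  a_3 = 0·-2 + -2·-2 = 4
  a_4 = 0·4 + -2·-2 = 4
  a_5 = 0·4 + -2·4 = -8
  a_6 = 0·-8 + -2·4 = -8
  a_7 = 0·-8 + -2·-8 = 16

0,-2 ; 16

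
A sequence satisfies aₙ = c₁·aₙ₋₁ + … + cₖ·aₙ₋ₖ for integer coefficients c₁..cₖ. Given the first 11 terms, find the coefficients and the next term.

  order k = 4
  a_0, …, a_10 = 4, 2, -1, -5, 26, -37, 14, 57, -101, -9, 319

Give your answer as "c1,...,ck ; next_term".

-2,-2,1,3 ; -550

  a_4 = -2·-5 + -2·-1 + 1·2 + 3·4 = 26
  a_5 = -2·26 + -2·-5 + 1·-1 + 3·2 = -37
  a_6 = -2·-37 + -2·26 + 1·-5 + 3·-1 = 14
  a_7 = -2·14 + -2·-37 + 1·26 + 3·-5 = 57
  a_8 = -2·57 + -2·14 + 1·-37 + 3·26 = -101
  a_9 = -2·-101 + -2·57 + 1·14 + 3·-37 = -9
  a_10 = -2·-9 + -2·-101 + 1·57 + 3·14 = 319
  a_11 = -2·319 + -2·-9 + 1·-101 + 3·57 = -550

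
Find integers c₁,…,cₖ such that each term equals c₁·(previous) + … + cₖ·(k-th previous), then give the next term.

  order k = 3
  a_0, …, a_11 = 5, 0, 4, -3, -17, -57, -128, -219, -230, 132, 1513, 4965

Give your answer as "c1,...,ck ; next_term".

3,-2,-3 ; 11473

  a_3 = 3·4 + -2·0 + -3·5 = -3
  a_4 = 3·-3 + -2·4 + -3·0 = -17
  a_5 = 3·-17 + -2·-3 + -3·4 = -57
  a_6 = 3·-57 + -2·-17 + -3·-3 = -128
  a_7 = 3·-128 + -2·-57 + -3·-17 = -219
  a_8 = 3·-219 + -2·-128 + -3·-57 = -230
  a_9 = 3·-230 + -2·-219 + -3·-128 = 132
  a_10 = 3·132 + -2·-230 + -3·-219 = 1513
  a_11 = 3·1513 + -2·132 + -3·-230 = 4965
  a_12 = 3·4965 + -2·1513 + -3·132 = 11473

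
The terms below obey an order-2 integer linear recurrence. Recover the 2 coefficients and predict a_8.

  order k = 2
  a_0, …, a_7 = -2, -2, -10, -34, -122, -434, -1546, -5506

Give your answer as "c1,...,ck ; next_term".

  a_2 = 3·-2 + 2·-2 = -10
  a_3 = 3·-10 + 2·-2 = -34
  a_4 = 3·-34 + 2·-10 = -122
  a_5 = 3·-122 + 2·-34 = -434
  a_6 = 3·-434 + 2·-122 = -1546
  a_7 = 3·-1546 + 2·-434 = -5506
  a_8 = 3·-5506 + 2·-1546 = -19610

3,2 ; -19610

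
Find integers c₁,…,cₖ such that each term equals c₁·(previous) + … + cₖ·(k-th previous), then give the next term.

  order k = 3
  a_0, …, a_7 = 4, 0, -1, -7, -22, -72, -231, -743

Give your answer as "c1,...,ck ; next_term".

  a_3 = 3·-1 + 1·0 + -1·4 = -7
  a_4 = 3·-7 + 1·-1 + -1·0 = -22
  a_5 = 3·-22 + 1·-7 + -1·-1 = -72
  a_6 = 3·-72 + 1·-22 + -1·-7 = -231
  a_7 = 3·-231 + 1·-72 + -1·-22 = -743
  a_8 = 3·-743 + 1·-231 + -1·-72 = -2388

3,1,-1 ; -2388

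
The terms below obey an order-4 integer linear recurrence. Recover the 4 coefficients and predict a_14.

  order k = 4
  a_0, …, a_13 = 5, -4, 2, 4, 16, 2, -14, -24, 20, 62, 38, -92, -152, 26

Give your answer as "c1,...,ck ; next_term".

1,-1,-1,2 ; 346

  a_4 = 1·4 + -1·2 + -1·-4 + 2·5 = 16
  a_5 = 1·16 + -1·4 + -1·2 + 2·-4 = 2
  a_6 = 1·2 + -1·16 + -1·4 + 2·2 = -14
  a_7 = 1·-14 + -1·2 + -1·16 + 2·4 = -24
  a_8 = 1·-24 + -1·-14 + -1·2 + 2·16 = 20
  a_9 = 1·20 + -1·-24 + -1·-14 + 2·2 = 62
  a_10 = 1·62 + -1·20 + -1·-24 + 2·-14 = 38
  a_11 = 1·38 + -1·62 + -1·20 + 2·-24 = -92
  a_12 = 1·-92 + -1·38 + -1·62 + 2·20 = -152
  a_13 = 1·-152 + -1·-92 + -1·38 + 2·62 = 26
  a_14 = 1·26 + -1·-152 + -1·-92 + 2·38 = 346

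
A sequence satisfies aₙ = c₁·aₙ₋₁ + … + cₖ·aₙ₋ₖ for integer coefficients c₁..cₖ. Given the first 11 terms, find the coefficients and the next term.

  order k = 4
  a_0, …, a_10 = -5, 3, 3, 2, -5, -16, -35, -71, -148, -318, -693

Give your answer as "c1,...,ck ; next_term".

3,-2,0,1 ; -1514

  a_4 = 3·2 + -2·3 + 0·3 + 1·-5 = -5
  a_5 = 3·-5 + -2·2 + 0·3 + 1·3 = -16
  a_6 = 3·-16 + -2·-5 + 0·2 + 1·3 = -35
  a_7 = 3·-35 + -2·-16 + 0·-5 + 1·2 = -71
  a_8 = 3·-71 + -2·-35 + 0·-16 + 1·-5 = -148
  a_9 = 3·-148 + -2·-71 + 0·-35 + 1·-16 = -318
  a_10 = 3·-318 + -2·-148 + 0·-71 + 1·-35 = -693
  a_11 = 3·-693 + -2·-318 + 0·-148 + 1·-71 = -1514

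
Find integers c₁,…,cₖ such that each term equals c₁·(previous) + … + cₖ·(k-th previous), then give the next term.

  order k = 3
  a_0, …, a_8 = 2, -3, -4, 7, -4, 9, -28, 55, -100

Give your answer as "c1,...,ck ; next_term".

-2,-1,-2 ; 201

  a_3 = -2·-4 + -1·-3 + -2·2 = 7
  a_4 = -2·7 + -1·-4 + -2·-3 = -4
  a_5 = -2·-4 + -1·7 + -2·-4 = 9
  a_6 = -2·9 + -1·-4 + -2·7 = -28
  a_7 = -2·-28 + -1·9 + -2·-4 = 55
  a_8 = -2·55 + -1·-28 + -2·9 = -100
  a_9 = -2·-100 + -1·55 + -2·-28 = 201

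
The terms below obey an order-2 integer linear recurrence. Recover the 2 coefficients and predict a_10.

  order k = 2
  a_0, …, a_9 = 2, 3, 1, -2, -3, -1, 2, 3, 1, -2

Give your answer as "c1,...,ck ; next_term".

  a_2 = 1·3 + -1·2 = 1
  a_3 = 1·1 + -1·3 = -2
  a_4 = 1·-2 + -1·1 = -3
  a_5 = 1·-3 + -1·-2 = -1
  a_6 = 1·-1 + -1·-3 = 2
  a_7 = 1·2 + -1·-1 = 3
  a_8 = 1·3 + -1·2 = 1
  a_9 = 1·1 + -1·3 = -2
  a_10 = 1·-2 + -1·1 = -3

1,-1 ; -3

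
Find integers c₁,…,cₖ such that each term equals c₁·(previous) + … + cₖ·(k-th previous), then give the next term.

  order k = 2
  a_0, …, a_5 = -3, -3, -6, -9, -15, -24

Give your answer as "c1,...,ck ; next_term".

1,1 ; -39

  a_2 = 1·-3 + 1·-3 = -6
  a_3 = 1·-6 + 1·-3 = -9
  a_4 = 1·-9 + 1·-6 = -15
  a_5 = 1·-15 + 1·-9 = -24
  a_6 = 1·-24 + 1·-15 = -39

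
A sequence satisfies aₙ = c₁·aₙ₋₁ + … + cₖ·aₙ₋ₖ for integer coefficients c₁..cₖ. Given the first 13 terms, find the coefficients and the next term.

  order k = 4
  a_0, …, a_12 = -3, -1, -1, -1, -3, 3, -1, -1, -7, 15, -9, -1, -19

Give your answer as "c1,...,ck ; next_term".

-1,-1,-1,2 ; 59

  a_4 = -1·-1 + -1·-1 + -1·-1 + 2·-3 = -3
  a_5 = -1·-3 + -1·-1 + -1·-1 + 2·-1 = 3
  a_6 = -1·3 + -1·-3 + -1·-1 + 2·-1 = -1
  a_7 = -1·-1 + -1·3 + -1·-3 + 2·-1 = -1
  a_8 = -1·-1 + -1·-1 + -1·3 + 2·-3 = -7
  a_9 = -1·-7 + -1·-1 + -1·-1 + 2·3 = 15
  a_10 = -1·15 + -1·-7 + -1·-1 + 2·-1 = -9
  a_11 = -1·-9 + -1·15 + -1·-7 + 2·-1 = -1
  a_12 = -1·-1 + -1·-9 + -1·15 + 2·-7 = -19
  a_13 = -1·-19 + -1·-1 + -1·-9 + 2·15 = 59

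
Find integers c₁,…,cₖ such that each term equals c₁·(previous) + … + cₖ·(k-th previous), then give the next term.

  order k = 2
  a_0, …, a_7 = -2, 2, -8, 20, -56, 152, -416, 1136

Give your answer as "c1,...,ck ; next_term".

  a_2 = -2·2 + 2·-2 = -8
  a_3 = -2·-8 + 2·2 = 20
  a_4 = -2·20 + 2·-8 = -56
  a_5 = -2·-56 + 2·20 = 152
  a_6 = -2·152 + 2·-56 = -416
  a_7 = -2·-416 + 2·152 = 1136
  a_8 = -2·1136 + 2·-416 = -3104

-2,2 ; -3104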